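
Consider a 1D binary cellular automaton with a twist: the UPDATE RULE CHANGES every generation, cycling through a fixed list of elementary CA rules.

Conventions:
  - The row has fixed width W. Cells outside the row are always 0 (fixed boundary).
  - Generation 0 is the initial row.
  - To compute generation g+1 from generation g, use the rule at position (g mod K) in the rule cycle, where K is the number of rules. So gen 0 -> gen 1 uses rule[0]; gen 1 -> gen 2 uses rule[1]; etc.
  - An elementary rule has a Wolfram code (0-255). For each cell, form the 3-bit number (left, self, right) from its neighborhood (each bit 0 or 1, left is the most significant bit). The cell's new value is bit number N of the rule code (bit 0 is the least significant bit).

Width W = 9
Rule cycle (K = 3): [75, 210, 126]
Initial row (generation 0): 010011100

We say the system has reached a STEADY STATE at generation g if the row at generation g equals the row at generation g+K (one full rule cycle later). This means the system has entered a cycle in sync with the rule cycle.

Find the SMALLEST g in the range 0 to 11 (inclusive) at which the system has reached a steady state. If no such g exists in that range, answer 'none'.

Answer: 4

Derivation:
Gen 0: 010011100
Gen 1 (rule 75): 100110101
Gen 2 (rule 210): 011010000
Gen 3 (rule 126): 111111000
Gen 4 (rule 75): 100001011
Gen 5 (rule 210): 010010001
Gen 6 (rule 126): 111111011
Gen 7 (rule 75): 100001011
Gen 8 (rule 210): 010010001
Gen 9 (rule 126): 111111011
Gen 10 (rule 75): 100001011
Gen 11 (rule 210): 010010001
Gen 12 (rule 126): 111111011
Gen 13 (rule 75): 100001011
Gen 14 (rule 210): 010010001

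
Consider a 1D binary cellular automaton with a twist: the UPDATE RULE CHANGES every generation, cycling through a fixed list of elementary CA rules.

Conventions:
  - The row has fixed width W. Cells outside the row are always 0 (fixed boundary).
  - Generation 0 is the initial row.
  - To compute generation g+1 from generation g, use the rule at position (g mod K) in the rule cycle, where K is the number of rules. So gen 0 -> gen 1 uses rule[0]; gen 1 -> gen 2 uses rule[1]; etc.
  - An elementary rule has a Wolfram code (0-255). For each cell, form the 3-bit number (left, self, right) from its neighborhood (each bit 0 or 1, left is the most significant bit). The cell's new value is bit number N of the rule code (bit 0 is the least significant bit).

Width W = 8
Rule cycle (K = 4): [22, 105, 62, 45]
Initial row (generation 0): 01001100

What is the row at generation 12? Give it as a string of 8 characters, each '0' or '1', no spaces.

Answer: 11101101

Derivation:
Gen 0: 01001100
Gen 1 (rule 22): 11110010
Gen 2 (rule 105): 10010000
Gen 3 (rule 62): 11111000
Gen 4 (rule 45): 10000011
Gen 5 (rule 22): 11000100
Gen 6 (rule 105): 11010001
Gen 7 (rule 62): 10111011
Gen 8 (rule 45): 11100110
Gen 9 (rule 22): 00011001
Gen 10 (rule 105): 11011000
Gen 11 (rule 62): 10110100
Gen 12 (rule 45): 11101101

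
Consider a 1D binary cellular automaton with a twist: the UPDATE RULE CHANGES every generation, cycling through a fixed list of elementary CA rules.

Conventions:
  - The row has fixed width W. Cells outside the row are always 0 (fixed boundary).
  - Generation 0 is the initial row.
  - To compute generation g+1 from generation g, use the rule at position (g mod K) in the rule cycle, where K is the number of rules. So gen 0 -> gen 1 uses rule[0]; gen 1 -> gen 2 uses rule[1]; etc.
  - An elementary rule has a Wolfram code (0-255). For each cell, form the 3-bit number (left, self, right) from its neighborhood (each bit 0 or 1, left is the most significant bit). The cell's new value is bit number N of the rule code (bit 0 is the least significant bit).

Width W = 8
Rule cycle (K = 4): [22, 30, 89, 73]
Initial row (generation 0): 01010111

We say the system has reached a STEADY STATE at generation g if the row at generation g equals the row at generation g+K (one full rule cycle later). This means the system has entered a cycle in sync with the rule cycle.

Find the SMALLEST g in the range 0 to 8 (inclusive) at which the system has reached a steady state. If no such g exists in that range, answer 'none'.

Gen 0: 01010111
Gen 1 (rule 22): 11010000
Gen 2 (rule 30): 10011000
Gen 3 (rule 89): 01011111
Gen 4 (rule 73): 00010001
Gen 5 (rule 22): 00111011
Gen 6 (rule 30): 01100010
Gen 7 (rule 89): 01111001
Gen 8 (rule 73): 01001000
Gen 9 (rule 22): 11111100
Gen 10 (rule 30): 10000010
Gen 11 (rule 89): 01111001
Gen 12 (rule 73): 01001000

Answer: 7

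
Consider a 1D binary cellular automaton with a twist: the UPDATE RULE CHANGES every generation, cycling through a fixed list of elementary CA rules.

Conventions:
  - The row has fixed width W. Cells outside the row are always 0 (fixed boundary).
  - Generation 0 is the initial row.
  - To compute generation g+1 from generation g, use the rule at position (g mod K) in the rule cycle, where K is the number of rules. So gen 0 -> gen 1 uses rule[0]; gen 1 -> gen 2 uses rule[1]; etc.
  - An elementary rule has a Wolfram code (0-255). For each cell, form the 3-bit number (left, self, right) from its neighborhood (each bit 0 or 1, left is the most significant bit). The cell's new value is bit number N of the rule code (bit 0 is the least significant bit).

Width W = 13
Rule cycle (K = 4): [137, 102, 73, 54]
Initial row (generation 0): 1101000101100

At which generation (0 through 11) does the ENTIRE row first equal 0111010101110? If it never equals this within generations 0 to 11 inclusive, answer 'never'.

Answer: never

Derivation:
Gen 0: 1101000101100
Gen 1 (rule 137): 1000010001001
Gen 2 (rule 102): 1000110011011
Gen 3 (rule 73): 0010110011011
Gen 4 (rule 54): 0111001100100
Gen 5 (rule 137): 0110001000001
Gen 6 (rule 102): 1010011000011
Gen 7 (rule 73): 0000011011011
Gen 8 (rule 54): 0000100100100
Gen 9 (rule 137): 1110000000001
Gen 10 (rule 102): 0010000000011
Gen 11 (rule 73): 1000111111011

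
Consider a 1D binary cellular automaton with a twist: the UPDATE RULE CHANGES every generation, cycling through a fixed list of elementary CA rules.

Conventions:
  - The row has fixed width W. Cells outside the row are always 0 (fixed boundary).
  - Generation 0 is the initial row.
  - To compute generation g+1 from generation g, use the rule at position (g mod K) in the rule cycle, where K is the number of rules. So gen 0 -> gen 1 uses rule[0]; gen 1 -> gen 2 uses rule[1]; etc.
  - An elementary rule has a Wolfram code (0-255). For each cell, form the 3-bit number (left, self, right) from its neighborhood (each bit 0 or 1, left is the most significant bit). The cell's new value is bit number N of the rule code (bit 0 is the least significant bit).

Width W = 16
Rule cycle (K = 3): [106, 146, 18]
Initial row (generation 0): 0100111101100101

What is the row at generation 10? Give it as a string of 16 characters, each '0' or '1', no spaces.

Gen 0: 0100111101100101
Gen 1 (rule 106): 1001100111101010
Gen 2 (rule 146): 0110011011000001
Gen 3 (rule 18): 1001100000100010
Gen 4 (rule 106): 0011100001000100
Gen 5 (rule 146): 0101010010101010
Gen 6 (rule 18): 1000001100000001
Gen 7 (rule 106): 0000011100000010
Gen 8 (rule 146): 0000101010000101
Gen 9 (rule 18): 0001000001001000
Gen 10 (rule 106): 0010000010010000

Answer: 0010000010010000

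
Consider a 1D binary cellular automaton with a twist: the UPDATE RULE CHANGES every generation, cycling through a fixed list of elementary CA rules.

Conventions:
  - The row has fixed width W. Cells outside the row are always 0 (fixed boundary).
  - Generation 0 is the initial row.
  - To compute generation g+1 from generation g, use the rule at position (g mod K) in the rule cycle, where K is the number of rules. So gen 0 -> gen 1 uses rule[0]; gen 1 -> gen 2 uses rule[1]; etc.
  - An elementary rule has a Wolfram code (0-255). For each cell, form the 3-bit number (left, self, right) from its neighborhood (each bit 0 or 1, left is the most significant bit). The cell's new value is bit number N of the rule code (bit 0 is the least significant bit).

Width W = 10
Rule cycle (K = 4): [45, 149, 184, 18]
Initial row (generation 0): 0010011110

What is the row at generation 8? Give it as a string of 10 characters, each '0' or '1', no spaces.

Answer: 1000000010

Derivation:
Gen 0: 0010011110
Gen 1 (rule 45): 1010010000
Gen 2 (rule 149): 1011011111
Gen 3 (rule 184): 0110111110
Gen 4 (rule 18): 1000000001
Gen 5 (rule 45): 1011111101
Gen 6 (rule 149): 1001111001
Gen 7 (rule 184): 0101110100
Gen 8 (rule 18): 1000000010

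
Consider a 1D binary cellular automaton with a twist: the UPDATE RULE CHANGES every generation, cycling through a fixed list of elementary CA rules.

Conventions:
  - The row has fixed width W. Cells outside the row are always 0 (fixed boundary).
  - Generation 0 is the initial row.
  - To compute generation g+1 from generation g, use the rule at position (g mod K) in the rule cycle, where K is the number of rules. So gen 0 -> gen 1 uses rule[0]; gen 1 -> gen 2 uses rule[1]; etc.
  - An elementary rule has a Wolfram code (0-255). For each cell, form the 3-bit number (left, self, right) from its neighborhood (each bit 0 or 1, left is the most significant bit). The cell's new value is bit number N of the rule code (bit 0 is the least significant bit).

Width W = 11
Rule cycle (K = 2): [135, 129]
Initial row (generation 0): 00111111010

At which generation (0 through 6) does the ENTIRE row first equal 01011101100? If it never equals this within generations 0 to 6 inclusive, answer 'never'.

Answer: never

Derivation:
Gen 0: 00111111010
Gen 1 (rule 135): 11011110010
Gen 2 (rule 129): 00001100000
Gen 3 (rule 135): 11110001111
Gen 4 (rule 129): 01100100110
Gen 5 (rule 135): 10001101000
Gen 6 (rule 129): 00100000011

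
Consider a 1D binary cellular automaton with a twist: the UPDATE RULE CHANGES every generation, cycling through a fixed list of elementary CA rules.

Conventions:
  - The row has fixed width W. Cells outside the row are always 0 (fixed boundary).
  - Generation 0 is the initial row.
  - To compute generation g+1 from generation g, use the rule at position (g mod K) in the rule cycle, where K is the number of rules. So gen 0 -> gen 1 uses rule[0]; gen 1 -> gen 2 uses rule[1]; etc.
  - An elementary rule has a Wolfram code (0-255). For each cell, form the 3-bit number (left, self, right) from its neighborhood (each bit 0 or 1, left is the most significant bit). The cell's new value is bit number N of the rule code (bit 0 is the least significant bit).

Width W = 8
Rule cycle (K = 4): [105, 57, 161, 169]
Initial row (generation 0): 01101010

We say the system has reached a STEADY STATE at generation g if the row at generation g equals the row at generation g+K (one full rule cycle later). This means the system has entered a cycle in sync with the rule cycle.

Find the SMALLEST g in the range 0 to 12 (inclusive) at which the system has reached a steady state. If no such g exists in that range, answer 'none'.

Answer: 2

Derivation:
Gen 0: 01101010
Gen 1 (rule 105): 01110100
Gen 2 (rule 57): 01001011
Gen 3 (rule 161): 00000100
Gen 4 (rule 169): 11110001
Gen 5 (rule 105): 10010100
Gen 6 (rule 57): 01001011
Gen 7 (rule 161): 00000100
Gen 8 (rule 169): 11110001
Gen 9 (rule 105): 10010100
Gen 10 (rule 57): 01001011
Gen 11 (rule 161): 00000100
Gen 12 (rule 169): 11110001
Gen 13 (rule 105): 10010100
Gen 14 (rule 57): 01001011
Gen 15 (rule 161): 00000100
Gen 16 (rule 169): 11110001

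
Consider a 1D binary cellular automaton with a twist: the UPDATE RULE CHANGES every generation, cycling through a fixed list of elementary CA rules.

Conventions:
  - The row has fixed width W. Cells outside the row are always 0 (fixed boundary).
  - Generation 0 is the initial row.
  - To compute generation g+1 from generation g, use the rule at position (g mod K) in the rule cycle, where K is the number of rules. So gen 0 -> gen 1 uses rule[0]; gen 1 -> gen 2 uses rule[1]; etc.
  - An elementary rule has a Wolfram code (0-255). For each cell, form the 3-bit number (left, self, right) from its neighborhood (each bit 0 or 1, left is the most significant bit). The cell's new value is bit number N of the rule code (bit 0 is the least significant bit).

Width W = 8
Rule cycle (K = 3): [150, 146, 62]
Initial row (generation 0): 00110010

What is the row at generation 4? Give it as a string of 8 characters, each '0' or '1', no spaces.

Gen 0: 00110010
Gen 1 (rule 150): 01001111
Gen 2 (rule 146): 10110110
Gen 3 (rule 62): 11101101
Gen 4 (rule 150): 01000001

Answer: 01000001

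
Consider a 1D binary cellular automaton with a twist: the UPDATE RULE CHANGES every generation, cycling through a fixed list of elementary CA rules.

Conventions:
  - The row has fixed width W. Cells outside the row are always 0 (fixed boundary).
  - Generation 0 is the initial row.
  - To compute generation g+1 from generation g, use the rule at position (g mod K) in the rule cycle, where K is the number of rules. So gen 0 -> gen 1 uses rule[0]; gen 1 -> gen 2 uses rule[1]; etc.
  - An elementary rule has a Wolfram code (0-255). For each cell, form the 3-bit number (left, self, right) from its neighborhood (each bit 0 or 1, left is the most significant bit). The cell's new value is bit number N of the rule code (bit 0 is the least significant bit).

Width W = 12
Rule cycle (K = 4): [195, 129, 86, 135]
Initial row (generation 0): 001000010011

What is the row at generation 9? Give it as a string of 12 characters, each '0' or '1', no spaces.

Answer: 000111010000

Derivation:
Gen 0: 001000010011
Gen 1 (rule 195): 110011100101
Gen 2 (rule 129): 000001000000
Gen 3 (rule 86): 000011100000
Gen 4 (rule 135): 111101001111
Gen 5 (rule 195): 011100010111
Gen 6 (rule 129): 001001000010
Gen 7 (rule 86): 011111100111
Gen 8 (rule 135): 101111001010
Gen 9 (rule 195): 000111010000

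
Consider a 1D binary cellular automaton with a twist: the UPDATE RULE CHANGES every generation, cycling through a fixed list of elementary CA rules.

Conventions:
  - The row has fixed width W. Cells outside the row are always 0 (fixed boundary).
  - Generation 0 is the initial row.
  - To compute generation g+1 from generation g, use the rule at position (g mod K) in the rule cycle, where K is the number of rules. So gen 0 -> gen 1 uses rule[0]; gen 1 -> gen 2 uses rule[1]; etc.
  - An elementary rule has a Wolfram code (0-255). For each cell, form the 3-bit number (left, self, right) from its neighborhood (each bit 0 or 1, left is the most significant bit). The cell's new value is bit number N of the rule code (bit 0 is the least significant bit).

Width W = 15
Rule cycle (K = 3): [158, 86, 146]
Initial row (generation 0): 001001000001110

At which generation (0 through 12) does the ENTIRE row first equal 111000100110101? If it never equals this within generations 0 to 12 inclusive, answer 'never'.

Answer: never

Derivation:
Gen 0: 001001000001110
Gen 1 (rule 158): 011111100011101
Gen 2 (rule 86): 100000110100101
Gen 3 (rule 146): 010001000011000
Gen 4 (rule 158): 111011100110100
Gen 5 (rule 86): 001000111010110
Gen 6 (rule 146): 010101010000001
Gen 7 (rule 158): 110101011000011
Gen 8 (rule 86): 010101001100101
Gen 9 (rule 146): 100000110011000
Gen 10 (rule 158): 110001101110100
Gen 11 (rule 86): 011010100010110
Gen 12 (rule 146): 100000010100001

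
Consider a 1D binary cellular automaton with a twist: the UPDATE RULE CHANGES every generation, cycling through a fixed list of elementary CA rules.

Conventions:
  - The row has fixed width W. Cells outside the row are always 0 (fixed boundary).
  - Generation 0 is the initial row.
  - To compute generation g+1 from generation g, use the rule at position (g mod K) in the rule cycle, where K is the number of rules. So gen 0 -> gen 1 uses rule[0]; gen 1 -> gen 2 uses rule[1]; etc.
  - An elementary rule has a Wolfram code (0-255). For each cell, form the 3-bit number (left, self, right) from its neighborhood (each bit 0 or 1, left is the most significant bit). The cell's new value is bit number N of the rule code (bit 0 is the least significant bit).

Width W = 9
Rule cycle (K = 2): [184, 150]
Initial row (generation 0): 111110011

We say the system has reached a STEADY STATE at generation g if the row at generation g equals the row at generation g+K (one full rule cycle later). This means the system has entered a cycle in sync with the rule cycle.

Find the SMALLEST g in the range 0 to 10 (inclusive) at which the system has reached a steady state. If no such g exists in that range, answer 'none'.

Answer: none

Derivation:
Gen 0: 111110011
Gen 1 (rule 184): 111101010
Gen 2 (rule 150): 011001011
Gen 3 (rule 184): 010100110
Gen 4 (rule 150): 110111001
Gen 5 (rule 184): 101110100
Gen 6 (rule 150): 100100110
Gen 7 (rule 184): 010010101
Gen 8 (rule 150): 111110101
Gen 9 (rule 184): 111101010
Gen 10 (rule 150): 011001011
Gen 11 (rule 184): 010100110
Gen 12 (rule 150): 110111001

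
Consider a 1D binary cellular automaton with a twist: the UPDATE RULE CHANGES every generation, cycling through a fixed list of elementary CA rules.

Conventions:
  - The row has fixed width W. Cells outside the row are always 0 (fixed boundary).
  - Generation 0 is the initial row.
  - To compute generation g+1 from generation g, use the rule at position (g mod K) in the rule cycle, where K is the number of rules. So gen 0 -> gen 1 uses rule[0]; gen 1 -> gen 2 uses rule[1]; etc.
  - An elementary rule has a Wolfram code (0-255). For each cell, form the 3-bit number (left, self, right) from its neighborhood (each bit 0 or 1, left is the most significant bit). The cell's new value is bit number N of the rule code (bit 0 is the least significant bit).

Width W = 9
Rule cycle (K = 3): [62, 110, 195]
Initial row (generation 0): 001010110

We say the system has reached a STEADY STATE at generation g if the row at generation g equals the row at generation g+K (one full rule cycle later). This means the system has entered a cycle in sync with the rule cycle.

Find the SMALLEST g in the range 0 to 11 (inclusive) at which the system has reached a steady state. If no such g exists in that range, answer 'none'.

Gen 0: 001010110
Gen 1 (rule 62): 011111101
Gen 2 (rule 110): 110000111
Gen 3 (rule 195): 010111011
Gen 4 (rule 62): 111100110
Gen 5 (rule 110): 100101110
Gen 6 (rule 195): 001000110
Gen 7 (rule 62): 011101101
Gen 8 (rule 110): 110111111
Gen 9 (rule 195): 010011111
Gen 10 (rule 62): 111110000
Gen 11 (rule 110): 100010000
Gen 12 (rule 195): 001100111
Gen 13 (rule 62): 011011100
Gen 14 (rule 110): 111110100

Answer: none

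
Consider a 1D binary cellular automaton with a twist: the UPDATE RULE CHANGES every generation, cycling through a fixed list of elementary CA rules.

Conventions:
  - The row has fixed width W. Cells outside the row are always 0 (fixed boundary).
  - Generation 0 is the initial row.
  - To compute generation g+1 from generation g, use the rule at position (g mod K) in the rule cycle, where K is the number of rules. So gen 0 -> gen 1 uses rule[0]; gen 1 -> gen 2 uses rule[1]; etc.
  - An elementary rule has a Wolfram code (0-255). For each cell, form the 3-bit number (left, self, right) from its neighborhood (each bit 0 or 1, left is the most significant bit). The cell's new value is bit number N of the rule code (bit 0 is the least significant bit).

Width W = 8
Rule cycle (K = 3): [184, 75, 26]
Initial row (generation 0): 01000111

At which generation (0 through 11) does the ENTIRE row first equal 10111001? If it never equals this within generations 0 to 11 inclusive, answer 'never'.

Answer: 3

Derivation:
Gen 0: 01000111
Gen 1 (rule 184): 00100110
Gen 2 (rule 75): 11001110
Gen 3 (rule 26): 10111001
Gen 4 (rule 184): 01110100
Gen 5 (rule 75): 11010001
Gen 6 (rule 26): 10001010
Gen 7 (rule 184): 01000101
Gen 8 (rule 75): 10011000
Gen 9 (rule 26): 01110100
Gen 10 (rule 184): 01101010
Gen 11 (rule 75): 11100000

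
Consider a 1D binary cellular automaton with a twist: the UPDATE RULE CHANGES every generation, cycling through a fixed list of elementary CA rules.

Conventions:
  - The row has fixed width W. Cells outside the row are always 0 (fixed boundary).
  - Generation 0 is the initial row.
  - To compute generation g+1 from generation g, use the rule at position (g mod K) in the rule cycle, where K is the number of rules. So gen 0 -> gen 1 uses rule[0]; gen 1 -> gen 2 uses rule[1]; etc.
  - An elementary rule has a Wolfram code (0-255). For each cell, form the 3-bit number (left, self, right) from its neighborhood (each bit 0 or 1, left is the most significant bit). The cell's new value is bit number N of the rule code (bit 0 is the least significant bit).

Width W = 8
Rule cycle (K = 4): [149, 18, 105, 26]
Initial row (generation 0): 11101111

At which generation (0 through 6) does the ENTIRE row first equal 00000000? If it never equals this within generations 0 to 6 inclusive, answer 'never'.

Answer: 6

Derivation:
Gen 0: 11101111
Gen 1 (rule 149): 01000110
Gen 2 (rule 18): 10101001
Gen 3 (rule 105): 01010000
Gen 4 (rule 26): 10001000
Gen 5 (rule 149): 11101111
Gen 6 (rule 18): 00000000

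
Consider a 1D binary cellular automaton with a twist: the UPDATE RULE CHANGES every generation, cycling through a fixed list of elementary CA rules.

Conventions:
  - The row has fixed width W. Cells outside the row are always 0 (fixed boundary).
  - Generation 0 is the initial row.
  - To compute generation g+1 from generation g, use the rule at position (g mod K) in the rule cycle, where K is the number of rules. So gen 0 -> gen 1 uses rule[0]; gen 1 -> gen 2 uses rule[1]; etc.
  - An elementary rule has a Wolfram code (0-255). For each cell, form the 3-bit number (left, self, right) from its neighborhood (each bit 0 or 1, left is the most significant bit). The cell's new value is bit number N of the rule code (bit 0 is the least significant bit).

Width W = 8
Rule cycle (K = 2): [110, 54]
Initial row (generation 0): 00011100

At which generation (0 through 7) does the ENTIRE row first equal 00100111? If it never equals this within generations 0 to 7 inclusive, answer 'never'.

Answer: 4

Derivation:
Gen 0: 00011100
Gen 1 (rule 110): 00110100
Gen 2 (rule 54): 01001110
Gen 3 (rule 110): 11011010
Gen 4 (rule 54): 00100111
Gen 5 (rule 110): 01101101
Gen 6 (rule 54): 10010011
Gen 7 (rule 110): 10110111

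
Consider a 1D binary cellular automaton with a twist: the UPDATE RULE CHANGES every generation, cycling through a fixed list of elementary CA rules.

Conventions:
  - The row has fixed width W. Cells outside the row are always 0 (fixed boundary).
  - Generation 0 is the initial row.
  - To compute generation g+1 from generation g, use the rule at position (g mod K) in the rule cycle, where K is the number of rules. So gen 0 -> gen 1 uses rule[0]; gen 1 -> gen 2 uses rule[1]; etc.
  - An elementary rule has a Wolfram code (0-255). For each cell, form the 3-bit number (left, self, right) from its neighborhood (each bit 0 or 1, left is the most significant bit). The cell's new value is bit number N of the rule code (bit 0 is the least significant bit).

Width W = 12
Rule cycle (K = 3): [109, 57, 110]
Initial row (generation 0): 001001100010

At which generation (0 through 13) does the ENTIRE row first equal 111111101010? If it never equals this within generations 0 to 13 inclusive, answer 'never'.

Gen 0: 001001100010
Gen 1 (rule 109): 101001101010
Gen 2 (rule 57): 010101010101
Gen 3 (rule 110): 111111111111
Gen 4 (rule 109): 100000000001
Gen 5 (rule 57): 011111111100
Gen 6 (rule 110): 110000000100
Gen 7 (rule 109): 110111110101
Gen 8 (rule 57): 101100001010
Gen 9 (rule 110): 111100011110
Gen 10 (rule 109): 100101010010
Gen 11 (rule 57): 010010101001
Gen 12 (rule 110): 110111111011
Gen 13 (rule 109): 111100001111

Answer: never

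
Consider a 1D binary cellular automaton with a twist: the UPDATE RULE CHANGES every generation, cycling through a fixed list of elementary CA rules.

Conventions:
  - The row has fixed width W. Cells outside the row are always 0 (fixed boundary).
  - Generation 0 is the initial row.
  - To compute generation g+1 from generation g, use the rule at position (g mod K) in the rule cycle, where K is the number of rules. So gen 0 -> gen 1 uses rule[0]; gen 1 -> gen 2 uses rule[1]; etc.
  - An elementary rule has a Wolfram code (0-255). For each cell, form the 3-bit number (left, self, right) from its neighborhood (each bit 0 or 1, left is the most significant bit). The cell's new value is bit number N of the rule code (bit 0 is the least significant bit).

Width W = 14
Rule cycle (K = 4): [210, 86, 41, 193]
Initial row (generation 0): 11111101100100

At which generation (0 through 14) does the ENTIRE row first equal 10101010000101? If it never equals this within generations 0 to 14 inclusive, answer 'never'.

Answer: 6

Derivation:
Gen 0: 11111101100100
Gen 1 (rule 210): 01111100111010
Gen 2 (rule 86): 10000111001011
Gen 3 (rule 41): 00110100000110
Gen 4 (rule 193): 10010001110010
Gen 5 (rule 210): 01101010111101
Gen 6 (rule 86): 10101010000101
Gen 7 (rule 41): 01010100110010
Gen 8 (rule 193): 00000000010000
Gen 9 (rule 210): 00000000101000
Gen 10 (rule 86): 00000001101100
Gen 11 (rule 41): 11111101011001
Gen 12 (rule 193): 01111100001000
Gen 13 (rule 210): 10111110010100
Gen 14 (rule 86): 10000011110110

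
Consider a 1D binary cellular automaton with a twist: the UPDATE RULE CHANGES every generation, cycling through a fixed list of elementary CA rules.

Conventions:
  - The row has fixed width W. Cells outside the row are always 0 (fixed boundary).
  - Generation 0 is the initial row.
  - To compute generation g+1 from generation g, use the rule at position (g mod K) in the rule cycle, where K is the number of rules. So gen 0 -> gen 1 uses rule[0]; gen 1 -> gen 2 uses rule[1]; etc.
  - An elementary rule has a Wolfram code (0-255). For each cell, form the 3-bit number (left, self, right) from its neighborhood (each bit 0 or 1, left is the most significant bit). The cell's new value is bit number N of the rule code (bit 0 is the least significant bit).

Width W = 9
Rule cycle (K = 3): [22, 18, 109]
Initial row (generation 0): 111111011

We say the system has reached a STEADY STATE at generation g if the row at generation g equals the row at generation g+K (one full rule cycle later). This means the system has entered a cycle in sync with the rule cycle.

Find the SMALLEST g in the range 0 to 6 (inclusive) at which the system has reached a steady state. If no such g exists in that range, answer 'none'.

Gen 0: 111111011
Gen 1 (rule 22): 000000000
Gen 2 (rule 18): 000000000
Gen 3 (rule 109): 111111111
Gen 4 (rule 22): 000000000
Gen 5 (rule 18): 000000000
Gen 6 (rule 109): 111111111
Gen 7 (rule 22): 000000000
Gen 8 (rule 18): 000000000
Gen 9 (rule 109): 111111111

Answer: 1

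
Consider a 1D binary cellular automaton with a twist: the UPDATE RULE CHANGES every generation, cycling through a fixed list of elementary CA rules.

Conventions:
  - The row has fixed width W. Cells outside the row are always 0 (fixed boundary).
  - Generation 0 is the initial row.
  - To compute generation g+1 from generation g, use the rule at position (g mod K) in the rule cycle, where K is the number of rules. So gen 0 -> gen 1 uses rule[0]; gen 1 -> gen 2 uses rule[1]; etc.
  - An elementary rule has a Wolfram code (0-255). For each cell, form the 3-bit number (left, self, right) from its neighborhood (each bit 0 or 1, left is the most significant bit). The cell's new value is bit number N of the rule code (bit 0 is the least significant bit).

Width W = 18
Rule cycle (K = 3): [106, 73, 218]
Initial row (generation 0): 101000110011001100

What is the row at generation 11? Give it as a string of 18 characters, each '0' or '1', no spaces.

Answer: 001010111111111000

Derivation:
Gen 0: 101000110011001100
Gen 1 (rule 106): 010001110111011100
Gen 2 (rule 73): 000101010101010101
Gen 3 (rule 218): 001000000000000000
Gen 4 (rule 106): 010000000000000000
Gen 5 (rule 73): 000111111111111111
Gen 6 (rule 218): 001111111111111111
Gen 7 (rule 106): 011000000000000001
Gen 8 (rule 73): 011011111111111100
Gen 9 (rule 218): 111011111111111110
Gen 10 (rule 106): 101110000000000010
Gen 11 (rule 73): 001010111111111000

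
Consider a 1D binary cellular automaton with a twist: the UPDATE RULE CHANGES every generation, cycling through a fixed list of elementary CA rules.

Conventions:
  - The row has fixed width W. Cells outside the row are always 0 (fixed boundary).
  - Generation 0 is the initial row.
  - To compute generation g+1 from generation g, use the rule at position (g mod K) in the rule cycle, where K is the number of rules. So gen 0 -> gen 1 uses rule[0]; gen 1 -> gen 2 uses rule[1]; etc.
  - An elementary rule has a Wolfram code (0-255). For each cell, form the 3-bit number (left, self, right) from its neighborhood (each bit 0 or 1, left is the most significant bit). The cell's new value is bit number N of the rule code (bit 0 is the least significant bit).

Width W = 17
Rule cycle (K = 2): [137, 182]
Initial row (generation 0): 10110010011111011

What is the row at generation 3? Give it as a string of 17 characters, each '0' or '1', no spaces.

Gen 0: 10110010011111011
Gen 1 (rule 137): 00100000011110010
Gen 2 (rule 182): 01110000101101111
Gen 3 (rule 137): 01100110001001110

Answer: 01100110001001110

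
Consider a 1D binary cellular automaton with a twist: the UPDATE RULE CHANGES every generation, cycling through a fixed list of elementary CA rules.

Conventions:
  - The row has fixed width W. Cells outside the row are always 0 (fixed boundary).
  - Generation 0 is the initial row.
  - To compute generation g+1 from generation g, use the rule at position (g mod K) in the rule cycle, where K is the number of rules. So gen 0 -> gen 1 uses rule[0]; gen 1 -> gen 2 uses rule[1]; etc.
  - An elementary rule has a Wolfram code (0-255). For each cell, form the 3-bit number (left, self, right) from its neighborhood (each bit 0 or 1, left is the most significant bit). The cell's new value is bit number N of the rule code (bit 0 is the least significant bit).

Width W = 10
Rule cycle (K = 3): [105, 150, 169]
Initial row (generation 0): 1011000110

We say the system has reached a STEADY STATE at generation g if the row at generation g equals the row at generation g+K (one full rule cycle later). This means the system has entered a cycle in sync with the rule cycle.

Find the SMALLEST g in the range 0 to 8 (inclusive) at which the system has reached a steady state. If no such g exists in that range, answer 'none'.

Answer: none

Derivation:
Gen 0: 1011000110
Gen 1 (rule 105): 0111010110
Gen 2 (rule 150): 1010010001
Gen 3 (rule 169): 0100000100
Gen 4 (rule 105): 0001110001
Gen 5 (rule 150): 0010101011
Gen 6 (rule 169): 1001010110
Gen 7 (rule 105): 0000101110
Gen 8 (rule 150): 0001100101
Gen 9 (rule 169): 1101000010
Gen 10 (rule 105): 1110011000
Gen 11 (rule 150): 0101100100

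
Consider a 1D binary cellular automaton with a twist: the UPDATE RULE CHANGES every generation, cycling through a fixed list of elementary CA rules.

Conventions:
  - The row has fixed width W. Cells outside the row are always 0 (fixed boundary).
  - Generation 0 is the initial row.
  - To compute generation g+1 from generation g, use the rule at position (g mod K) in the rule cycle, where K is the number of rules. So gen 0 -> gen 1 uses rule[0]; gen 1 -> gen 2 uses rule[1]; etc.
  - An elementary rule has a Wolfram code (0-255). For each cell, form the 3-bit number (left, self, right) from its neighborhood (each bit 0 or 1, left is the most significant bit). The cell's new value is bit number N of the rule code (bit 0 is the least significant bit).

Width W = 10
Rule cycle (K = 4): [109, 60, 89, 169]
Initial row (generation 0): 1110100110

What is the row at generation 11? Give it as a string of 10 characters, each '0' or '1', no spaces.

Gen 0: 1110100110
Gen 1 (rule 109): 1011100110
Gen 2 (rule 60): 1110010101
Gen 3 (rule 89): 1011000000
Gen 4 (rule 169): 0110011111
Gen 5 (rule 109): 0110010001
Gen 6 (rule 60): 0101011001
Gen 7 (rule 89): 0000011100
Gen 8 (rule 169): 1111011001
Gen 9 (rule 109): 1001111001
Gen 10 (rule 60): 1101000101
Gen 11 (rule 89): 1100110000

Answer: 1100110000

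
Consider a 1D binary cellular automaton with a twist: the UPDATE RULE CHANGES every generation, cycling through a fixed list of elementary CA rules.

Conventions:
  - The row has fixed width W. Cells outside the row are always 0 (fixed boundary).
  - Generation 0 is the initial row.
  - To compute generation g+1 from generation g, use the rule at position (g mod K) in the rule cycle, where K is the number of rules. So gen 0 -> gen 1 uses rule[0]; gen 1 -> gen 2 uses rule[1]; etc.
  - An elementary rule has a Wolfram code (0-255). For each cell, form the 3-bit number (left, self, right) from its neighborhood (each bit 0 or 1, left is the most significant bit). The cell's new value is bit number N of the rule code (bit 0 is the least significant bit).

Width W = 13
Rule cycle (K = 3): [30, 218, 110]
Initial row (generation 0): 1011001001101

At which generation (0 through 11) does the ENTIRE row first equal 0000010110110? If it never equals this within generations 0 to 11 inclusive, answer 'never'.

Gen 0: 1011001001101
Gen 1 (rule 30): 1010111111001
Gen 2 (rule 218): 0000111111110
Gen 3 (rule 110): 0001100000010
Gen 4 (rule 30): 0011010000111
Gen 5 (rule 218): 0111001001111
Gen 6 (rule 110): 1101011011001
Gen 7 (rule 30): 1001010010111
Gen 8 (rule 218): 0110001100111
Gen 9 (rule 110): 1110011101101
Gen 10 (rule 30): 1001110001001
Gen 11 (rule 218): 0111111010110

Answer: never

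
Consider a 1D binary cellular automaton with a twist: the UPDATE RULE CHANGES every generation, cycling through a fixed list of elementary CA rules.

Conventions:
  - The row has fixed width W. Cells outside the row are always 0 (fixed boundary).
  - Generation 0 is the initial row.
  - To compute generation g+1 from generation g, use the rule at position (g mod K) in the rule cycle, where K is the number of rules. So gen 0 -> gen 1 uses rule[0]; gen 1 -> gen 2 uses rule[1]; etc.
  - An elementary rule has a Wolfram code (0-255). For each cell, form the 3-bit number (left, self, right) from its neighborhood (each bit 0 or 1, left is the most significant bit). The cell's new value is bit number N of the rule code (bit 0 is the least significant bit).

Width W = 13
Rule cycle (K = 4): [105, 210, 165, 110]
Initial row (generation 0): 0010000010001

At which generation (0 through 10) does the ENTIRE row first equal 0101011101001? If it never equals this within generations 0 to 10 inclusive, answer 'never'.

Answer: never

Derivation:
Gen 0: 0010000010001
Gen 1 (rule 105): 1000111000100
Gen 2 (rule 210): 0101011101010
Gen 3 (rule 165): 0111101011110
Gen 4 (rule 110): 1100111110010
Gen 5 (rule 105): 1100100010000
Gen 6 (rule 210): 0111010101000
Gen 7 (rule 165): 0010111111011
Gen 8 (rule 110): 0111100001111
Gen 9 (rule 105): 0100101101001
Gen 10 (rule 210): 1011000100110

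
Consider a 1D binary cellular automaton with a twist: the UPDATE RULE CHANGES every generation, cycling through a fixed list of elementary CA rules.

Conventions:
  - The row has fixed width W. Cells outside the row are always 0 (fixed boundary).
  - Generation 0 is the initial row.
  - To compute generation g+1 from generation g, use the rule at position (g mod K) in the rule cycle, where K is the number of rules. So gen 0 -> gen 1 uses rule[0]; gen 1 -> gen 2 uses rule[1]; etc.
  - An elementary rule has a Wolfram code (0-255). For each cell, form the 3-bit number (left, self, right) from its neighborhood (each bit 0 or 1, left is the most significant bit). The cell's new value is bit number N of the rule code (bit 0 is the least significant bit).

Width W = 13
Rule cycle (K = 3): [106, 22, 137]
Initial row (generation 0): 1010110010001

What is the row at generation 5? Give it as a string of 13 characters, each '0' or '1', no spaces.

Gen 0: 1010110010001
Gen 1 (rule 106): 0101110100010
Gen 2 (rule 22): 1100000110111
Gen 3 (rule 137): 1001110100110
Gen 4 (rule 106): 0011011001110
Gen 5 (rule 22): 0100000110001

Answer: 0100000110001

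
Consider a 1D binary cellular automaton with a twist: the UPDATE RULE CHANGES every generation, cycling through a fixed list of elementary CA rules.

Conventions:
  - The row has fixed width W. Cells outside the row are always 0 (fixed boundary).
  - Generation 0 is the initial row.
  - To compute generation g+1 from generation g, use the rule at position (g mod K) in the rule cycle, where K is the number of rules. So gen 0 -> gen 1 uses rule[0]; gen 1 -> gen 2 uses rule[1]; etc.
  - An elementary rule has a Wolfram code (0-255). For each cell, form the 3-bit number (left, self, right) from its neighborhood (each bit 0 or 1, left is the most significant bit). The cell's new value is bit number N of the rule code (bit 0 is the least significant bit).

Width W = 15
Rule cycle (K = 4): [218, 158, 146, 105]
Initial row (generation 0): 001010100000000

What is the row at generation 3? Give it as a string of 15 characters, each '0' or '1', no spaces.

Gen 0: 001010100000000
Gen 1 (rule 218): 010000010000000
Gen 2 (rule 158): 111000111000000
Gen 3 (rule 146): 010101010100000

Answer: 010101010100000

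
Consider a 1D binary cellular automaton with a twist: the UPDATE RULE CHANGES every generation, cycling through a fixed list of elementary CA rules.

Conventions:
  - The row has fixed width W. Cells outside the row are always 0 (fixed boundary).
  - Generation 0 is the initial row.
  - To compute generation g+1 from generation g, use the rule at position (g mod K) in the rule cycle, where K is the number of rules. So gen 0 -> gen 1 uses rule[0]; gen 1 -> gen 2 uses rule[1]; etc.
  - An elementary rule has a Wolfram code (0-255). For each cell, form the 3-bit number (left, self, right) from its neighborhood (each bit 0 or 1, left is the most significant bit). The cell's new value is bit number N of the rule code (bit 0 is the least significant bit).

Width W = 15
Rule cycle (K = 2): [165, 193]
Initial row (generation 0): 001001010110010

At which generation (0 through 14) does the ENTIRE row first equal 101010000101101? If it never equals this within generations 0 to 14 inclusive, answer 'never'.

Gen 0: 001001010110010
Gen 1 (rule 165): 101001111000010
Gen 2 (rule 193): 000000111011000
Gen 3 (rule 165): 111110010100011
Gen 4 (rule 193): 011110000001001
Gen 5 (rule 165): 001100111101001
Gen 6 (rule 193): 100100011100000
Gen 7 (rule 165): 100101001001111
Gen 8 (rule 193): 000000000000111
Gen 9 (rule 165): 111111111110010
Gen 10 (rule 193): 011111111110000
Gen 11 (rule 165): 001111111100111
Gen 12 (rule 193): 100111111100011
Gen 13 (rule 165): 100011111001000
Gen 14 (rule 193): 001001111000011

Answer: never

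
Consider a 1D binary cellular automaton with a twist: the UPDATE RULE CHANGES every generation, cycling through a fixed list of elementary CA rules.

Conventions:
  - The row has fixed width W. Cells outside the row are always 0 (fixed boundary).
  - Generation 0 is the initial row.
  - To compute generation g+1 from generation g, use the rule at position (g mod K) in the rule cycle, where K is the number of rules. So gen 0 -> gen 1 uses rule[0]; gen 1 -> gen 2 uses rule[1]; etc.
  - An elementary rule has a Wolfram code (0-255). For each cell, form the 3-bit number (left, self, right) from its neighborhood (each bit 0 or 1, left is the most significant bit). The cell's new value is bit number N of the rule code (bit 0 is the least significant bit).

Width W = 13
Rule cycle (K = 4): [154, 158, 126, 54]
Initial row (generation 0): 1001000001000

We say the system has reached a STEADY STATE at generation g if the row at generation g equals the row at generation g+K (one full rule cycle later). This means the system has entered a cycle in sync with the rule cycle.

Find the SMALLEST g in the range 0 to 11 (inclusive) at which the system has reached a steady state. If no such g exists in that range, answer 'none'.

Gen 0: 1001000001000
Gen 1 (rule 154): 0110100010100
Gen 2 (rule 158): 1100110110110
Gen 3 (rule 126): 1111111111111
Gen 4 (rule 54): 0000000000000
Gen 5 (rule 154): 0000000000000
Gen 6 (rule 158): 0000000000000
Gen 7 (rule 126): 0000000000000
Gen 8 (rule 54): 0000000000000
Gen 9 (rule 154): 0000000000000
Gen 10 (rule 158): 0000000000000
Gen 11 (rule 126): 0000000000000
Gen 12 (rule 54): 0000000000000
Gen 13 (rule 154): 0000000000000
Gen 14 (rule 158): 0000000000000
Gen 15 (rule 126): 0000000000000

Answer: 4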